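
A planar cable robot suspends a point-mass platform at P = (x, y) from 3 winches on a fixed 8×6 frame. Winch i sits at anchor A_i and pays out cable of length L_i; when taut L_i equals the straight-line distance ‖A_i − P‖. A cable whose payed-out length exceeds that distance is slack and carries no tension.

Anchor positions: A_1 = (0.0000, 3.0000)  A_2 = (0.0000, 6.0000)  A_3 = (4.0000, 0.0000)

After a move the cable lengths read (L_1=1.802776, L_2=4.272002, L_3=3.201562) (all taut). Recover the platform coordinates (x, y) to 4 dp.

(1.5000, 2.0000)

expand ‖A_i−P‖²=L_i² and subtract eq 1 (c_i ≔ ‖A_i‖²−L_i²)
c_1 = 0.0000+9.0000−3.2500 = 5.7500
eq1−eq2 → [0.0000  -6.0000]·P = -12.0000
eq1−eq3 → [-8.0000  6.0000]·P = 0.0000
2×2 solve → P = (1.5000, 2.0000)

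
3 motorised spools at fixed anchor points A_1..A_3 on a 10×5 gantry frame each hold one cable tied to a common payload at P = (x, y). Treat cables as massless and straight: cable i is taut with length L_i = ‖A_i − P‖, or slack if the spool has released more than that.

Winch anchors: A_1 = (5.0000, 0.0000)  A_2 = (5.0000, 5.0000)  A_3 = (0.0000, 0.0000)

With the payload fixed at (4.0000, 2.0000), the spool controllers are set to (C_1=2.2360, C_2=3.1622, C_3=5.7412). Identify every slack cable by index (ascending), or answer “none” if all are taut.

cable 1: L_1 = ‖A_1−P‖ = 2.2361;  C_1 = 2.2360 → taut
cable 2: L_2 = ‖A_2−P‖ = 3.1623;  C_2 = 3.1622 → taut
cable 3: L_3 = ‖A_3−P‖ = 4.4721;  C_3 = 5.7412 → slack

3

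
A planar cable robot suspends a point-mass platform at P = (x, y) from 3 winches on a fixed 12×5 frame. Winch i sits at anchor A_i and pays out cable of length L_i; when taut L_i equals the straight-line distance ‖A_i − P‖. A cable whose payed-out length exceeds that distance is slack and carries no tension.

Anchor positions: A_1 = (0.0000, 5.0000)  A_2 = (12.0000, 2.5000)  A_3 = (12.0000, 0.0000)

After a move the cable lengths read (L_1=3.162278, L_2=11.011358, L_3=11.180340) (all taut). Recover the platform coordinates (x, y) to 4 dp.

(1.0000, 2.0000)

each cable: (A_i−P)·(A_i−P) = L_i²; let k_i = ‖A_i‖²−L_i²
k_1 = 0.0000+25.0000−10.0000 = 15.0000
row 1: -24.0000x + 5.0000y = -14.0000  (k_2=29.0000)
row 2: -24.0000x + 10.0000y = -4.0000  (k_3=19.0000)
Cramer on rows 1–2 → x = 1.0000, y = 2.0000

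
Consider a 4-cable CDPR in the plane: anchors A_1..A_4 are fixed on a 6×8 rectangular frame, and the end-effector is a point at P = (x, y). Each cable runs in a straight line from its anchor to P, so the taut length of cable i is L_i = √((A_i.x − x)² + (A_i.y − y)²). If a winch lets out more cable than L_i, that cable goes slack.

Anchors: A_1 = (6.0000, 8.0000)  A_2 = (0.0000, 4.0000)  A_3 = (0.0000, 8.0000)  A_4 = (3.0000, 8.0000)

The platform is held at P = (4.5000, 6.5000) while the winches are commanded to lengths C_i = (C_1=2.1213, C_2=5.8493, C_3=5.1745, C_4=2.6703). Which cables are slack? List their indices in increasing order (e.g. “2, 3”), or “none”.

2, 3, 4

cable 1: √((1.5000)²+(1.5000)²)=2.1213, C_1=2.1213: taut
cable 2: √((-4.5000)²+(-2.5000)²)=5.1478, C_2=5.8493: slack
cable 3: √((-4.5000)²+(1.5000)²)=4.7434, C_3=5.1745: slack
cable 4: √((-1.5000)²+(1.5000)²)=2.1213, C_4=2.6703: slack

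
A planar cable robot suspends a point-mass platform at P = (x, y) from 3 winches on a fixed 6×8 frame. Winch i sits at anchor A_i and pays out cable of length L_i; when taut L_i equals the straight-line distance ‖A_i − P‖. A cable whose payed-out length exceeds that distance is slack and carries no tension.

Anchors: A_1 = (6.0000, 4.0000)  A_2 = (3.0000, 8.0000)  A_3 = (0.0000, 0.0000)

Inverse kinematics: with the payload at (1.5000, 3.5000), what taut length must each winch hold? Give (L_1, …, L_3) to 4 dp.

(4.5277, 4.7434, 3.8079)

L_1 = √((6.0000−1.5000)² + (4.0000−3.5000)²) = 4.5277
L_2 = √((3.0000−1.5000)² + (8.0000−3.5000)²) = 4.7434
L_3 = √((0.0000−1.5000)² + (0.0000−3.5000)²) = 3.8079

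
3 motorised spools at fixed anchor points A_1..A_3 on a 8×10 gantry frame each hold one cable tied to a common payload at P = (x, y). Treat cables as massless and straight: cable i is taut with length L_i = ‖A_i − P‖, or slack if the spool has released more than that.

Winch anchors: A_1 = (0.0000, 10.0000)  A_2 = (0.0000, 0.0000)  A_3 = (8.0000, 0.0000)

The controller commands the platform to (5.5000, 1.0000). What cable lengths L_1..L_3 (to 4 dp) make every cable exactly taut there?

(10.5475, 5.5902, 2.6926)

cable 1: Δx=-5.5000, Δy=9.0000; L_1 = √(Δx²+Δy²) = 10.5475
cable 2: Δx=-5.5000, Δy=-1.0000; L_2 = √(Δx²+Δy²) = 5.5902
cable 3: Δx=2.5000, Δy=-1.0000; L_3 = √(Δx²+Δy²) = 2.6926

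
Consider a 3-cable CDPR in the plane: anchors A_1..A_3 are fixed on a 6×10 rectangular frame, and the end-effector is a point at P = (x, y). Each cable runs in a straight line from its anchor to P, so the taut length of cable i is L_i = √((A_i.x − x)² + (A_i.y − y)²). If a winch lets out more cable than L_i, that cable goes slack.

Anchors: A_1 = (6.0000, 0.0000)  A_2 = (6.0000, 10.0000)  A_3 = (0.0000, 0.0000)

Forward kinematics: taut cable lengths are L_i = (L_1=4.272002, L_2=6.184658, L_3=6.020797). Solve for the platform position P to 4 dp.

(4.5000, 4.0000)

each cable: (A_i−P)·(A_i−P) = L_i²; let c_i = ‖A_i‖²−L_i²
c_1 = 36.0000+0.0000−18.2500 = 17.7500
row 1: 0.0000x − 20.0000y = -80.0000  (c_2=97.7500)
row 2: 12.0000x + 0.0000y = 54.0000  (c_3=-36.2500)
Cramer on rows 1–2 → x = 4.5000, y = 4.0000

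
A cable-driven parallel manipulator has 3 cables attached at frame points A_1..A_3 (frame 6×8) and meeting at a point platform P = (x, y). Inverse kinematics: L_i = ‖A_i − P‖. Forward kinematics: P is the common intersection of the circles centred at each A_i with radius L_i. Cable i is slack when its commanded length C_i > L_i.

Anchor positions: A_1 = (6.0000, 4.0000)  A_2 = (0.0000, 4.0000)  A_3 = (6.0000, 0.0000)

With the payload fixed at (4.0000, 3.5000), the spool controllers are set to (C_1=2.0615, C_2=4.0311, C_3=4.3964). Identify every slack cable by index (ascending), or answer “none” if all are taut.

3

cable 1: √((2.0000)²+(0.5000)²)=2.0616, C_1=2.0615: taut
cable 2: √((-4.0000)²+(0.5000)²)=4.0311, C_2=4.0311: taut
cable 3: √((2.0000)²+(-3.5000)²)=4.0311, C_3=4.3964: slack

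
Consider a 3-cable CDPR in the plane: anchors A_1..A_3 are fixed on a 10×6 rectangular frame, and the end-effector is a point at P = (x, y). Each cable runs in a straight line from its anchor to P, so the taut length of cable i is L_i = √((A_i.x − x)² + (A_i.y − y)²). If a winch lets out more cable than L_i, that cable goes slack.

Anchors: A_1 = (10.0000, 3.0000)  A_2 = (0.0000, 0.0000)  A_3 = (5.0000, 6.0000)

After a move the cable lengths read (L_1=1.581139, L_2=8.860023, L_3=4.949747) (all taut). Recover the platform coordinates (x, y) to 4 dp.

(8.5000, 2.5000)

each cable: (A_i−P)·(A_i−P) = L_i²; let c_i = ‖A_i‖²−L_i²
c_1 = 100.0000+9.0000−2.5000 = 106.5000
row 1: 20.0000x + 6.0000y = 185.0000  (c_2=-78.5000)
row 2: 10.0000x − 6.0000y = 70.0000  (c_3=36.5000)
Cramer on rows 1–2 → x = 8.5000, y = 2.5000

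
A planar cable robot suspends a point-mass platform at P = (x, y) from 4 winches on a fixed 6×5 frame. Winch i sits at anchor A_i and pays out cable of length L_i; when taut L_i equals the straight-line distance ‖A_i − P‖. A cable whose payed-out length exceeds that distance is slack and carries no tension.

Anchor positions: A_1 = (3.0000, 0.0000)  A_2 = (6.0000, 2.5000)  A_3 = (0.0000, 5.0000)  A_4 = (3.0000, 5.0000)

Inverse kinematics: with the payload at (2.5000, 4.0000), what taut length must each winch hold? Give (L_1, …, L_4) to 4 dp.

(4.0311, 3.8079, 2.6926, 1.1180)

cable 1: Δx=0.5000, Δy=-4.0000; L_1 = √(Δx²+Δy²) = 4.0311
cable 2: Δx=3.5000, Δy=-1.5000; L_2 = √(Δx²+Δy²) = 3.8079
cable 3: Δx=-2.5000, Δy=1.0000; L_3 = √(Δx²+Δy²) = 2.6926
cable 4: Δx=0.5000, Δy=1.0000; L_4 = √(Δx²+Δy²) = 1.1180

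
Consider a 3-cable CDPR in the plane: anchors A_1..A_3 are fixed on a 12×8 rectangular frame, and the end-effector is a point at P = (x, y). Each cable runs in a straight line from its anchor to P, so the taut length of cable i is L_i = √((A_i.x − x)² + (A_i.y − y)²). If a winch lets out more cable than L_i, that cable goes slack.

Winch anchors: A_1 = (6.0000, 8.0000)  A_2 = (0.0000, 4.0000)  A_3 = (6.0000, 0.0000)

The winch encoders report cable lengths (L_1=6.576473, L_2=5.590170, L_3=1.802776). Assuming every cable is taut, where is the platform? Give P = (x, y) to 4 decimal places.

(5.0000, 1.5000)

each cable: (A_i−P)·(A_i−P) = L_i²; let q_i = ‖A_i‖²−L_i²
q_1 = 36.0000+64.0000−43.2500 = 56.7500
row 1: 12.0000x + 8.0000y = 72.0000  (q_2=-15.2500)
row 2: 0.0000x + 16.0000y = 24.0000  (q_3=32.7500)
Cramer on rows 1–2 → x = 5.0000, y = 1.5000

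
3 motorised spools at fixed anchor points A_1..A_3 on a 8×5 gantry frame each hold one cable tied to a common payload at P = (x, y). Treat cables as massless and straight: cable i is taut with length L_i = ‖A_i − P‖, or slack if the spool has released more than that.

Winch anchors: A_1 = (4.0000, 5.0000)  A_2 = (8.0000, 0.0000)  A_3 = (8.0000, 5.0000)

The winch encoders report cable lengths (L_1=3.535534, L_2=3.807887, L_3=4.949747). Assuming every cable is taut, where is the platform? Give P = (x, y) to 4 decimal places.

(4.5000, 1.5000)

each cable: (A_i−P)·(A_i−P) = L_i²; let k_i = ‖A_i‖²−L_i²
k_1 = 16.0000+25.0000−12.5000 = 28.5000
row 1: -8.0000x + 10.0000y = -21.0000  (k_2=49.5000)
row 2: -8.0000x + 0.0000y = -36.0000  (k_3=64.5000)
Cramer on rows 1–2 → x = 4.5000, y = 1.5000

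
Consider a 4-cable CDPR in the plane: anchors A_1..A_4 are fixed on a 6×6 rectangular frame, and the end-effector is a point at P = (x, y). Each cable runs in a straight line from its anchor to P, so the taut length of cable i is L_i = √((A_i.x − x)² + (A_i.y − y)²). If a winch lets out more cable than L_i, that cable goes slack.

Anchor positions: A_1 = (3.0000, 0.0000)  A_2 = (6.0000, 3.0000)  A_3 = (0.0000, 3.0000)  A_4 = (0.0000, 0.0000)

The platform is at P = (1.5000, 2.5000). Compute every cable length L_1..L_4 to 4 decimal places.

cable 1: Δx=1.5000, Δy=-2.5000; L_1 = √(Δx²+Δy²) = 2.9155
cable 2: Δx=4.5000, Δy=0.5000; L_2 = √(Δx²+Δy²) = 4.5277
cable 3: Δx=-1.5000, Δy=0.5000; L_3 = √(Δx²+Δy²) = 1.5811
cable 4: Δx=-1.5000, Δy=-2.5000; L_4 = √(Δx²+Δy²) = 2.9155

(2.9155, 4.5277, 1.5811, 2.9155)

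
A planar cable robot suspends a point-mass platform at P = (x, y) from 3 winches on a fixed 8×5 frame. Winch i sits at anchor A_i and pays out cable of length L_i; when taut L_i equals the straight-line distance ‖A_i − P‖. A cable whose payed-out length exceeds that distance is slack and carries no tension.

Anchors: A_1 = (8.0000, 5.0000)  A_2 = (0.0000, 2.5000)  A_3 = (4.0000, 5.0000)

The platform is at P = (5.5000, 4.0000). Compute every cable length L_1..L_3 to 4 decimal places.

(2.6926, 5.7009, 1.8028)

L_1 = √((8.0000−5.5000)² + (5.0000−4.0000)²) = 2.6926
L_2 = √((0.0000−5.5000)² + (2.5000−4.0000)²) = 5.7009
L_3 = √((4.0000−5.5000)² + (5.0000−4.0000)²) = 1.8028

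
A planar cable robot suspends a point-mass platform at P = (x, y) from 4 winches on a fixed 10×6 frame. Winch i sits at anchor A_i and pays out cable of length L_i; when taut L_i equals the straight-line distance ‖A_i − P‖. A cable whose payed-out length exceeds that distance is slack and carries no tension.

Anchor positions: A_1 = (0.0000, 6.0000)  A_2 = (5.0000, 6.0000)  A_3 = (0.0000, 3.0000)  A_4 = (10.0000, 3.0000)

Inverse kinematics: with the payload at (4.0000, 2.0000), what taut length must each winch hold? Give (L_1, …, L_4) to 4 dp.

L_1: Δ = A_1−P = (-4.0000, 4.0000) → ‖Δ‖ = √32.0000 = 5.6569
L_2: Δ = A_2−P = (1.0000, 4.0000) → ‖Δ‖ = √17.0000 = 4.1231
L_3: Δ = A_3−P = (-4.0000, 1.0000) → ‖Δ‖ = √17.0000 = 4.1231
L_4: Δ = A_4−P = (6.0000, 1.0000) → ‖Δ‖ = √37.0000 = 6.0828

(5.6569, 4.1231, 4.1231, 6.0828)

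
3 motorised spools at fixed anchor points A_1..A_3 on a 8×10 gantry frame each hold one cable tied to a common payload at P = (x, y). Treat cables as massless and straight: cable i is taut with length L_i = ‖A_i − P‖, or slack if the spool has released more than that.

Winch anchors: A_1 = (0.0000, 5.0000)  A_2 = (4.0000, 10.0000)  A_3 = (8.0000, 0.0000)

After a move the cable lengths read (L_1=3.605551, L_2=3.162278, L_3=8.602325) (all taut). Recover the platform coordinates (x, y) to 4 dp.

(3.0000, 7.0000)

expand ‖A_i−P‖²=L_i² and subtract eq 1 (k_i ≔ ‖A_i‖²−L_i²)
k_1 = 0.0000+25.0000−13.0000 = 12.0000
eq1−eq2 → [-8.0000  -10.0000]·P = -94.0000
eq1−eq3 → [-16.0000  10.0000]·P = 22.0000
2×2 solve → P = (3.0000, 7.0000)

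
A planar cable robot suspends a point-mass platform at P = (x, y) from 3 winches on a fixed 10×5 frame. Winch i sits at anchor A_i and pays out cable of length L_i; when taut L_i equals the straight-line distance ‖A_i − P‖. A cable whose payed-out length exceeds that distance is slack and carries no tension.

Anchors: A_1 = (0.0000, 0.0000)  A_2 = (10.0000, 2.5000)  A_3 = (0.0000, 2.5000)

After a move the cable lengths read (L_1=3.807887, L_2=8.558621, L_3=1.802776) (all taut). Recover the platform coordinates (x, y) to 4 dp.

(1.5000, 3.5000)

circle eqns → linear via eq_j − eq_1; set q_j = A_j·A_j − L_j²
q_1 = 0.0000+0.0000−14.5000 = -14.5000
-20.0000·x − 5.0000·y = q_1−q_2 = -47.5000
0.0000·x − 5.0000·y = q_1−q_3 = -17.5000
solve first two rows → x=1.5000, y=3.5000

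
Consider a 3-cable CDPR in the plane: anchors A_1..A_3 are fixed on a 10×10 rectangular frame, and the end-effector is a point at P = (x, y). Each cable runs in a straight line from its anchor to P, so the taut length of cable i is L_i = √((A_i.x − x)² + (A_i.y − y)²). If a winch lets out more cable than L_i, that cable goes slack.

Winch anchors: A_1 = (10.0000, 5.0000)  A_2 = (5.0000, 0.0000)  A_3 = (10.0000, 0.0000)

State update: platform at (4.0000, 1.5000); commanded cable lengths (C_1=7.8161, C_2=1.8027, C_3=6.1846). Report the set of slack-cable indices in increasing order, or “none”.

1

cable 1: L_1 = ‖A_1−P‖ = 6.9462;  C_1 = 7.8161 → slack
cable 2: L_2 = ‖A_2−P‖ = 1.8028;  C_2 = 1.8027 → taut
cable 3: L_3 = ‖A_3−P‖ = 6.1847;  C_3 = 6.1846 → taut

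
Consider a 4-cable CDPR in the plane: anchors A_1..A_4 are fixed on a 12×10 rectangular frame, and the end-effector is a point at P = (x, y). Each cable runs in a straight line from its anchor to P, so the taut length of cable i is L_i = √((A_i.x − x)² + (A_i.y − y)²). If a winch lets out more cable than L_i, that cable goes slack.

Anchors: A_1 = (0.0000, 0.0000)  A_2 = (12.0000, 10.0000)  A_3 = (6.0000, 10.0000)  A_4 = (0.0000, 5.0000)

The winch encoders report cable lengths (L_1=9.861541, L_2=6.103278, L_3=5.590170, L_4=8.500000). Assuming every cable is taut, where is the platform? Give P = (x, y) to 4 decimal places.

(8.5000, 5.0000)

each cable: (A_i−P)·(A_i−P) = L_i²; let k_i = ‖A_i‖²−L_i²
k_1 = 0.0000+0.0000−97.2500 = -97.2500
row 1: -24.0000x − 20.0000y = -304.0000  (k_2=206.7500)
row 2: -12.0000x − 20.0000y = -202.0000  (k_3=104.7500)
row 3: 0.0000x − 10.0000y = -50.0000  (k_4=-47.2500)
Cramer on rows 1–2 → x = 8.5000, y = 5.0000
check cable 4: ‖A_4−P‖² = 72.2500 ≈ L_4² = 72.2500 ✓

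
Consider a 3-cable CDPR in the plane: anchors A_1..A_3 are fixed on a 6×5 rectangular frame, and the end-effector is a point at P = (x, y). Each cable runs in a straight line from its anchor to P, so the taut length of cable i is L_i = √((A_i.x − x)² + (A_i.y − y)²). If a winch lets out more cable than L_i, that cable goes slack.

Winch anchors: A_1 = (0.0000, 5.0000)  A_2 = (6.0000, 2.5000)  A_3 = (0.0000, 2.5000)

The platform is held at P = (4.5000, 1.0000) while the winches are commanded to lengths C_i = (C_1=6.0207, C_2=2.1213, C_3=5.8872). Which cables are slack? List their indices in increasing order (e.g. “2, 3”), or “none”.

3

cable 1: √((-4.5000)²+(4.0000)²)=6.0208, C_1=6.0207: taut
cable 2: √((1.5000)²+(1.5000)²)=2.1213, C_2=2.1213: taut
cable 3: √((-4.5000)²+(1.5000)²)=4.7434, C_3=5.8872: slack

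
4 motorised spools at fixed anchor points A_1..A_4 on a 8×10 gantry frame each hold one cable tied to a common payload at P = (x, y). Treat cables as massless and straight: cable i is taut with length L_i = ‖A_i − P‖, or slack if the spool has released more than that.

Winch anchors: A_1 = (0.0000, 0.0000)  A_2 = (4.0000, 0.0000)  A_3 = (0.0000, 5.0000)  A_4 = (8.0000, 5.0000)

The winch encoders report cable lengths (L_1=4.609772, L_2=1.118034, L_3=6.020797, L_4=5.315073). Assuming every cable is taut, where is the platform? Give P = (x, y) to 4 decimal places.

circle eqns → linear via eq_j − eq_1; set c_j = A_j·A_j − L_j²
c_1 = 0.0000+0.0000−21.2500 = -21.2500
-8.0000·x + 0.0000·y = c_1−c_2 = -36.0000
0.0000·x − 10.0000·y = c_1−c_3 = -10.0000
-16.0000·x − 10.0000·y = c_1−c_4 = -82.0000
solve first two rows → x=4.5000, y=1.0000
check cable 4: ‖A_4−P‖² = 28.2500 ≈ L_4² = 28.2500 ✓

(4.5000, 1.0000)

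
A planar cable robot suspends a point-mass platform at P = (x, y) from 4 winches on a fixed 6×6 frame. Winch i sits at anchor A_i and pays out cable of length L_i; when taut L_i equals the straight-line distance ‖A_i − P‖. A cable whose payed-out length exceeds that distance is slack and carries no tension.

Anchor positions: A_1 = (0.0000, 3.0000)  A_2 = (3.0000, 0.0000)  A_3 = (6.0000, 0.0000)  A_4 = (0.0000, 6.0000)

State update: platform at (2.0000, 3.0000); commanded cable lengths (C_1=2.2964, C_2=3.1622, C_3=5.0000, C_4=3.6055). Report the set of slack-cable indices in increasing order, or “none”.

1

cable 1: L_1 = ‖A_1−P‖ = 2.0000;  C_1 = 2.2964 → slack
cable 2: L_2 = ‖A_2−P‖ = 3.1623;  C_2 = 3.1622 → taut
cable 3: L_3 = ‖A_3−P‖ = 5.0000;  C_3 = 5.0000 → taut
cable 4: L_4 = ‖A_4−P‖ = 3.6056;  C_4 = 3.6055 → taut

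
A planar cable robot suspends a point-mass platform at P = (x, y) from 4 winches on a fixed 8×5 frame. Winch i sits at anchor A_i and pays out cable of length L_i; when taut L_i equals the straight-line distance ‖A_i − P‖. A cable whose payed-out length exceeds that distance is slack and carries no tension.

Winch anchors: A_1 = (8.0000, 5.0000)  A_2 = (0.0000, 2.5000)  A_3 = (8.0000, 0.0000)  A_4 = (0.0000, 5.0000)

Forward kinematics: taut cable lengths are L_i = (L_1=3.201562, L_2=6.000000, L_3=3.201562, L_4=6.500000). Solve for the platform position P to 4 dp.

(6.0000, 2.5000)

expand ‖A_i−P‖²=L_i² and subtract eq 1 (k_i ≔ ‖A_i‖²−L_i²)
k_1 = 64.0000+25.0000−10.2500 = 78.7500
eq1−eq2 → [16.0000  5.0000]·P = 108.5000
eq1−eq3 → [0.0000  10.0000]·P = 25.0000
eq1−eq4 → [16.0000  0.0000]·P = 96.0000
2×2 solve → P = (6.0000, 2.5000)
check cable 4: ‖A_4−P‖² = 42.2500 ≈ L_4² = 42.2500 ✓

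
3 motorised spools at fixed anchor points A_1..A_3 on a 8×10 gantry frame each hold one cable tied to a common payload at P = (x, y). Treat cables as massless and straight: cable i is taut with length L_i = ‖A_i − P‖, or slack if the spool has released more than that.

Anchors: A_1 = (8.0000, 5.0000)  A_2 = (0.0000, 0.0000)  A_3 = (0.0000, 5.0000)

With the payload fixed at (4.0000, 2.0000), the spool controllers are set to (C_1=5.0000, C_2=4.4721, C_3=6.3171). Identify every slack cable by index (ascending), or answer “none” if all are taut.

cable 1: L_1 = ‖A_1−P‖ = 5.0000;  C_1 = 5.0000 → taut
cable 2: L_2 = ‖A_2−P‖ = 4.4721;  C_2 = 4.4721 → taut
cable 3: L_3 = ‖A_3−P‖ = 5.0000;  C_3 = 6.3171 → slack

3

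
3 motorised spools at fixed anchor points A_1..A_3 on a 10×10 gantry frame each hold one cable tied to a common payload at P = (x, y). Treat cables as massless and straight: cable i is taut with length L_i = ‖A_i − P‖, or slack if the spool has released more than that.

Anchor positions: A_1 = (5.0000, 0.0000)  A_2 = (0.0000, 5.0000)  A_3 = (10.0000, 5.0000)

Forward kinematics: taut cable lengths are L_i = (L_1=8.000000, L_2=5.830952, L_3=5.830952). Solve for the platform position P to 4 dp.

expand ‖A_i−P‖²=L_i² and subtract eq 1 (c_i ≔ ‖A_i‖²−L_i²)
c_1 = 25.0000+0.0000−64.0000 = -39.0000
eq1−eq2 → [10.0000  -10.0000]·P = -30.0000
eq1−eq3 → [-10.0000  -10.0000]·P = -130.0000
2×2 solve → P = (5.0000, 8.0000)

(5.0000, 8.0000)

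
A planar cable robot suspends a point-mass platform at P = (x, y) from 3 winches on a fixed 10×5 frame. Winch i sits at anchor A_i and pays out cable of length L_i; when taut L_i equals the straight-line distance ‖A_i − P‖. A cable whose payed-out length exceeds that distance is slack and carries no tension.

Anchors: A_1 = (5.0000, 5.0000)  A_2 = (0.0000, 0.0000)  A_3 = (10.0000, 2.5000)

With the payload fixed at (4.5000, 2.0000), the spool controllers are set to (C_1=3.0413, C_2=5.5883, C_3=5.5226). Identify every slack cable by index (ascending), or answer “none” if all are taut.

i=1: geometric 3.0414 vs commanded 3.0413 ⇒ taut
i=2: geometric 4.9244 vs commanded 5.5883 ⇒ slack
i=3: geometric 5.5227 vs commanded 5.5226 ⇒ taut

2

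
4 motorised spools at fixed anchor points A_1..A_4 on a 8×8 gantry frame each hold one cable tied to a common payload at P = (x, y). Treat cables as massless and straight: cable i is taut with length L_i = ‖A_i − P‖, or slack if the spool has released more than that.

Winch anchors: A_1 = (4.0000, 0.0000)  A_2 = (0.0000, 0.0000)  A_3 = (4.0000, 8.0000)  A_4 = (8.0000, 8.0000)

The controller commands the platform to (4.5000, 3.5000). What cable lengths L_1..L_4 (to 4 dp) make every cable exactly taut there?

L_1: Δ = A_1−P = (-0.5000, -3.5000) → ‖Δ‖ = √12.5000 = 3.5355
L_2: Δ = A_2−P = (-4.5000, -3.5000) → ‖Δ‖ = √32.5000 = 5.7009
L_3: Δ = A_3−P = (-0.5000, 4.5000) → ‖Δ‖ = √20.5000 = 4.5277
L_4: Δ = A_4−P = (3.5000, 4.5000) → ‖Δ‖ = √32.5000 = 5.7009

(3.5355, 5.7009, 4.5277, 5.7009)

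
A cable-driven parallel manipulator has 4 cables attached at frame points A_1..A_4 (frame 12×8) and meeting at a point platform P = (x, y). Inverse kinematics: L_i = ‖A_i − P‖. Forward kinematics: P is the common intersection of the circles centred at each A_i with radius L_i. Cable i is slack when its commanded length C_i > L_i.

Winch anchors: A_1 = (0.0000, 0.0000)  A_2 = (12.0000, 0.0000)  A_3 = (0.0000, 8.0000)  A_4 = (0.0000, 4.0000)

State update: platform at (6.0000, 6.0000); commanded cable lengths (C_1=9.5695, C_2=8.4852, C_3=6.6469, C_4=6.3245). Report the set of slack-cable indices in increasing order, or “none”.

cable 1: √((-6.0000)²+(-6.0000)²)=8.4853, C_1=9.5695: slack
cable 2: √((6.0000)²+(-6.0000)²)=8.4853, C_2=8.4852: taut
cable 3: √((-6.0000)²+(2.0000)²)=6.3246, C_3=6.6469: slack
cable 4: √((-6.0000)²+(-2.0000)²)=6.3246, C_4=6.3245: taut

1, 3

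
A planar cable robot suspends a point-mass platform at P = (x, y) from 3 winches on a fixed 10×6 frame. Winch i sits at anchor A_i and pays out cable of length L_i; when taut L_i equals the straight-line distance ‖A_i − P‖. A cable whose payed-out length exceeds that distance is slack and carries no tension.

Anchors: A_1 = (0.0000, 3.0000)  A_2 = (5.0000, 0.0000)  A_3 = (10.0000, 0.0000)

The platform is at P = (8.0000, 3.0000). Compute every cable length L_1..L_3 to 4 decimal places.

(8.0000, 4.2426, 3.6056)

L_1 = √((0.0000−8.0000)² + (3.0000−3.0000)²) = 8.0000
L_2 = √((5.0000−8.0000)² + (0.0000−3.0000)²) = 4.2426
L_3 = √((10.0000−8.0000)² + (0.0000−3.0000)²) = 3.6056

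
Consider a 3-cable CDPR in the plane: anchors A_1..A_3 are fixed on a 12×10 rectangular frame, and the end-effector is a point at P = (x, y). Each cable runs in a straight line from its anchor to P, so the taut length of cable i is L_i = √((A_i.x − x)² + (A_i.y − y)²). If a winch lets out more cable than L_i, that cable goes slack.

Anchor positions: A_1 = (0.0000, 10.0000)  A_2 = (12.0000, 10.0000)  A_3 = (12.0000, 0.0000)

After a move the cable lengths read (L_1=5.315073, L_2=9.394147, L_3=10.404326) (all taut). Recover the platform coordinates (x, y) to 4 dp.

(3.5000, 6.0000)

each cable: (A_i−P)·(A_i−P) = L_i²; let k_i = ‖A_i‖²−L_i²
k_1 = 0.0000+100.0000−28.2500 = 71.7500
row 1: -24.0000x + 0.0000y = -84.0000  (k_2=155.7500)
row 2: -24.0000x + 20.0000y = 36.0000  (k_3=35.7500)
Cramer on rows 1–2 → x = 3.5000, y = 6.0000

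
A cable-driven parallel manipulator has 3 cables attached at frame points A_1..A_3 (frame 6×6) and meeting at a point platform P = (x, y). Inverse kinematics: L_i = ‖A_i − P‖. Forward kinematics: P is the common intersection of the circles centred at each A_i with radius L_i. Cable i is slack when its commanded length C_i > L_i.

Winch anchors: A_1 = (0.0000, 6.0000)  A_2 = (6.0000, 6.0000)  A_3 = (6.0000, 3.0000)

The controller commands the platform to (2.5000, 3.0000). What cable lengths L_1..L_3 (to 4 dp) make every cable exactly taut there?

(3.9051, 4.6098, 3.5000)

L_1 = √((0.0000−2.5000)² + (6.0000−3.0000)²) = 3.9051
L_2 = √((6.0000−2.5000)² + (6.0000−3.0000)²) = 4.6098
L_3 = √((6.0000−2.5000)² + (3.0000−3.0000)²) = 3.5000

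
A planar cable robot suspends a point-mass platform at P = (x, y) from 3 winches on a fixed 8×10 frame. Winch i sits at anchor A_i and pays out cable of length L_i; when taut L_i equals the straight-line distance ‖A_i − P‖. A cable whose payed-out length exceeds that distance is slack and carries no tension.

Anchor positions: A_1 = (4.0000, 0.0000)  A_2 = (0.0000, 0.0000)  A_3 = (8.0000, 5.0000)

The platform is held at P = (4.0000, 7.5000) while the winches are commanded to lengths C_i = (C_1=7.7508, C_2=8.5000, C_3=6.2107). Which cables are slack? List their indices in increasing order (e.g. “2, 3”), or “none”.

i=1: geometric 7.5000 vs commanded 7.7508 ⇒ slack
i=2: geometric 8.5000 vs commanded 8.5000 ⇒ taut
i=3: geometric 4.7170 vs commanded 6.2107 ⇒ slack

1, 3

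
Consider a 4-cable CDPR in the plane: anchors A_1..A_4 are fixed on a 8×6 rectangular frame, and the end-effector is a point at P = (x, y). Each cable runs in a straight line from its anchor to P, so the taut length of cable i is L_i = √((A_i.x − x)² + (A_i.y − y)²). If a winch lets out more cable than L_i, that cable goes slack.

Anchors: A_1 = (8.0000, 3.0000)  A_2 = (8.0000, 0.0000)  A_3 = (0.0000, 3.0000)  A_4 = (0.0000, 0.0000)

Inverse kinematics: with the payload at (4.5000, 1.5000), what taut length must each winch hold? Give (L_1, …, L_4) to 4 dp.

cable 1: Δx=3.5000, Δy=1.5000; L_1 = √(Δx²+Δy²) = 3.8079
cable 2: Δx=3.5000, Δy=-1.5000; L_2 = √(Δx²+Δy²) = 3.8079
cable 3: Δx=-4.5000, Δy=1.5000; L_3 = √(Δx²+Δy²) = 4.7434
cable 4: Δx=-4.5000, Δy=-1.5000; L_4 = √(Δx²+Δy²) = 4.7434

(3.8079, 3.8079, 4.7434, 4.7434)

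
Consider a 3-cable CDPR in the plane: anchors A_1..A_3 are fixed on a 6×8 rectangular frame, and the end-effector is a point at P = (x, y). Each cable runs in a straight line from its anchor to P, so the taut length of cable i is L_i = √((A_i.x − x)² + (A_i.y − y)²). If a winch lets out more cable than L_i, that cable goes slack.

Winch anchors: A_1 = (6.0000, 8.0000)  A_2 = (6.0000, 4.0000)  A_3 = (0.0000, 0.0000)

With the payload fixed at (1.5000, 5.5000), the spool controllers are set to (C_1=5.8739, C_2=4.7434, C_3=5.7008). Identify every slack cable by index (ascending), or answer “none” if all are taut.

1

cable 1: L_1 = ‖A_1−P‖ = 5.1478;  C_1 = 5.8739 → slack
cable 2: L_2 = ‖A_2−P‖ = 4.7434;  C_2 = 4.7434 → taut
cable 3: L_3 = ‖A_3−P‖ = 5.7009;  C_3 = 5.7008 → taut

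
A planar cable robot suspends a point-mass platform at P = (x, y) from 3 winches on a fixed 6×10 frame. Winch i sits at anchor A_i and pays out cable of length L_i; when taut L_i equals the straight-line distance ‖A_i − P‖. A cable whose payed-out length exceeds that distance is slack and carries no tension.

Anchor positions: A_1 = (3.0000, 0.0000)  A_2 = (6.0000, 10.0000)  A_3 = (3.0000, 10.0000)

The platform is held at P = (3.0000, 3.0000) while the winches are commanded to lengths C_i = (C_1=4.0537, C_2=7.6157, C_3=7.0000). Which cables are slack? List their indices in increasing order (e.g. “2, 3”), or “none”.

1

cable 1: L_1 = ‖A_1−P‖ = 3.0000;  C_1 = 4.0537 → slack
cable 2: L_2 = ‖A_2−P‖ = 7.6158;  C_2 = 7.6157 → taut
cable 3: L_3 = ‖A_3−P‖ = 7.0000;  C_3 = 7.0000 → taut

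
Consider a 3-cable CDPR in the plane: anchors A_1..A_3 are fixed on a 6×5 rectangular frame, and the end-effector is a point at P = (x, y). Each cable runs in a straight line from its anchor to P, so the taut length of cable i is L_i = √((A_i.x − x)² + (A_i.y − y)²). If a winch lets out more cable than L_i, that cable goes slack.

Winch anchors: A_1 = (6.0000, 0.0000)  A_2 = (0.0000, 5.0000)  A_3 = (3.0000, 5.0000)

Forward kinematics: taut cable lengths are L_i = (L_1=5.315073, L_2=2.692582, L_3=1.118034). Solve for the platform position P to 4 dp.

(2.5000, 4.0000)

expand ‖A_i−P‖²=L_i² and subtract eq 1 (q_i ≔ ‖A_i‖²−L_i²)
q_1 = 36.0000+0.0000−28.2500 = 7.7500
eq1−eq2 → [12.0000  -10.0000]·P = -10.0000
eq1−eq3 → [6.0000  -10.0000]·P = -25.0000
2×2 solve → P = (2.5000, 4.0000)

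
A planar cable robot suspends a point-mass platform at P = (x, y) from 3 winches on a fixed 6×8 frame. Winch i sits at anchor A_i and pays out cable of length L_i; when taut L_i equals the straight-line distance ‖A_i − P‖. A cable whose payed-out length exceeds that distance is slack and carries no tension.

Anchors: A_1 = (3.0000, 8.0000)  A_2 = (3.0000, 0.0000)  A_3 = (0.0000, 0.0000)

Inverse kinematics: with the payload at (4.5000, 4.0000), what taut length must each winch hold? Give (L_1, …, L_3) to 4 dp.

cable 1: Δx=-1.5000, Δy=4.0000; L_1 = √(Δx²+Δy²) = 4.2720
cable 2: Δx=-1.5000, Δy=-4.0000; L_2 = √(Δx²+Δy²) = 4.2720
cable 3: Δx=-4.5000, Δy=-4.0000; L_3 = √(Δx²+Δy²) = 6.0208

(4.2720, 4.2720, 6.0208)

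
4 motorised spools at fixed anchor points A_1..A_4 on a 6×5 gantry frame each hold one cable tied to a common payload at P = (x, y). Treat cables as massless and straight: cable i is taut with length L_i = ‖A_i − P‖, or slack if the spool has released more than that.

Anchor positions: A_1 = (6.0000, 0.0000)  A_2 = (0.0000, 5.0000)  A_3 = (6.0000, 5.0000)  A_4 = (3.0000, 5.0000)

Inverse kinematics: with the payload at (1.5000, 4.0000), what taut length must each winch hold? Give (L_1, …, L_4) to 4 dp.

L_1: Δ = A_1−P = (4.5000, -4.0000) → ‖Δ‖ = √36.2500 = 6.0208
L_2: Δ = A_2−P = (-1.5000, 1.0000) → ‖Δ‖ = √3.2500 = 1.8028
L_3: Δ = A_3−P = (4.5000, 1.0000) → ‖Δ‖ = √21.2500 = 4.6098
L_4: Δ = A_4−P = (1.5000, 1.0000) → ‖Δ‖ = √3.2500 = 1.8028

(6.0208, 1.8028, 4.6098, 1.8028)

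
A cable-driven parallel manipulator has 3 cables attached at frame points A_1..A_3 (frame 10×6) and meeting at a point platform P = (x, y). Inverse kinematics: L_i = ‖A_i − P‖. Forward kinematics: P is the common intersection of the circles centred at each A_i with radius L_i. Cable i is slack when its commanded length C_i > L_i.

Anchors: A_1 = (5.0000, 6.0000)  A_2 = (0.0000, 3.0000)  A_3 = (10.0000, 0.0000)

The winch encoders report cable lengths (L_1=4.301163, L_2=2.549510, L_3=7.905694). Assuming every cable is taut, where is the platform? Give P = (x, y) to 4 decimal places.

each cable: (A_i−P)·(A_i−P) = L_i²; let k_i = ‖A_i‖²−L_i²
k_1 = 25.0000+36.0000−18.5000 = 42.5000
row 1: 10.0000x + 6.0000y = 40.0000  (k_2=2.5000)
row 2: -10.0000x + 12.0000y = 5.0000  (k_3=37.5000)
Cramer on rows 1–2 → x = 2.5000, y = 2.5000

(2.5000, 2.5000)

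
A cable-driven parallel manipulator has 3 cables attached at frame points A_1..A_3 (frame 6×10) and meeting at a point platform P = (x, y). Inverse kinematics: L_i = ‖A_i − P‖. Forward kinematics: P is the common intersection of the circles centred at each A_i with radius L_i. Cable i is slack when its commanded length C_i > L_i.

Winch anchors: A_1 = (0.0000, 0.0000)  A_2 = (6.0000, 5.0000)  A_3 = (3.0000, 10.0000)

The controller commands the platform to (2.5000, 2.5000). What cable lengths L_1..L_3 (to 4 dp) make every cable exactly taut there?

L_1: Δ = A_1−P = (-2.5000, -2.5000) → ‖Δ‖ = √12.5000 = 3.5355
L_2: Δ = A_2−P = (3.5000, 2.5000) → ‖Δ‖ = √18.5000 = 4.3012
L_3: Δ = A_3−P = (0.5000, 7.5000) → ‖Δ‖ = √56.5000 = 7.5166

(3.5355, 4.3012, 7.5166)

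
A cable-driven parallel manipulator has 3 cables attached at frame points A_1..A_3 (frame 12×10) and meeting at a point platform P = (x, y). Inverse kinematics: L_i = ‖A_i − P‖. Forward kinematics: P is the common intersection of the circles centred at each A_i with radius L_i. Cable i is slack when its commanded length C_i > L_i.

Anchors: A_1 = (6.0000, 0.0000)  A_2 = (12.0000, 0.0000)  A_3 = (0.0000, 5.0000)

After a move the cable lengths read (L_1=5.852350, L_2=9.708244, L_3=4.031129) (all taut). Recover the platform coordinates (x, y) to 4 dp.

(4.0000, 5.5000)

circle eqns → linear via eq_j − eq_1; set k_j = A_j·A_j − L_j²
k_1 = 36.0000+0.0000−34.2500 = 1.7500
-12.0000·x + 0.0000·y = k_1−k_2 = -48.0000
12.0000·x − 10.0000·y = k_1−k_3 = -7.0000
solve first two rows → x=4.0000, y=5.5000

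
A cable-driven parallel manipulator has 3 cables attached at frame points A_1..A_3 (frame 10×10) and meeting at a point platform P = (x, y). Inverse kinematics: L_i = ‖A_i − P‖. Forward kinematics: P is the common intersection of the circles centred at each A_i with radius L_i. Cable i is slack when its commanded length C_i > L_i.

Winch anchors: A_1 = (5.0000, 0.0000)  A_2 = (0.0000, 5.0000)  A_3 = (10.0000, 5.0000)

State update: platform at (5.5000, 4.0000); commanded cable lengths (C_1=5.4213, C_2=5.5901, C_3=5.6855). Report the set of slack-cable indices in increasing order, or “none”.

cable 1: L_1 = ‖A_1−P‖ = 4.0311;  C_1 = 5.4213 → slack
cable 2: L_2 = ‖A_2−P‖ = 5.5902;  C_2 = 5.5901 → taut
cable 3: L_3 = ‖A_3−P‖ = 4.6098;  C_3 = 5.6855 → slack

1, 3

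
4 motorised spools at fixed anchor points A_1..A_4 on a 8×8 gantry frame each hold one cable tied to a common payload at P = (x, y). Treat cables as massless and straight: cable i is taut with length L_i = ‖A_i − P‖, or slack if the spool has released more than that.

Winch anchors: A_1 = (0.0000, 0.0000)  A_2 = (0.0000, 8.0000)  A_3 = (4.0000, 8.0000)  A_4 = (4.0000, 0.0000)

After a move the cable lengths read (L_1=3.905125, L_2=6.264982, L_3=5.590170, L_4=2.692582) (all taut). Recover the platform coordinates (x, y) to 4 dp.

each cable: (A_i−P)·(A_i−P) = L_i²; let q_i = ‖A_i‖²−L_i²
q_1 = 0.0000+0.0000−15.2500 = -15.2500
row 1: 0.0000x − 16.0000y = -40.0000  (q_2=24.7500)
row 2: -8.0000x − 16.0000y = -64.0000  (q_3=48.7500)
row 3: -8.0000x + 0.0000y = -24.0000  (q_4=8.7500)
Cramer on rows 1–2 → x = 3.0000, y = 2.5000
check cable 4: ‖A_4−P‖² = 7.2500 ≈ L_4² = 7.2500 ✓

(3.0000, 2.5000)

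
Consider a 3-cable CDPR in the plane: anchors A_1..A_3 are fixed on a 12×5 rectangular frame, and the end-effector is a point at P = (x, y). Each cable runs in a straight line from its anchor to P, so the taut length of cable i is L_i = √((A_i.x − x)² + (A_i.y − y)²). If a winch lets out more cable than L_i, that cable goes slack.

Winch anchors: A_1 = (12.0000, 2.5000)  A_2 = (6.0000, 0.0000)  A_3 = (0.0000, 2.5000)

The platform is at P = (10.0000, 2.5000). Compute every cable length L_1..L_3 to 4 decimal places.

cable 1: Δx=2.0000, Δy=0.0000; L_1 = √(Δx²+Δy²) = 2.0000
cable 2: Δx=-4.0000, Δy=-2.5000; L_2 = √(Δx²+Δy²) = 4.7170
cable 3: Δx=-10.0000, Δy=0.0000; L_3 = √(Δx²+Δy²) = 10.0000

(2.0000, 4.7170, 10.0000)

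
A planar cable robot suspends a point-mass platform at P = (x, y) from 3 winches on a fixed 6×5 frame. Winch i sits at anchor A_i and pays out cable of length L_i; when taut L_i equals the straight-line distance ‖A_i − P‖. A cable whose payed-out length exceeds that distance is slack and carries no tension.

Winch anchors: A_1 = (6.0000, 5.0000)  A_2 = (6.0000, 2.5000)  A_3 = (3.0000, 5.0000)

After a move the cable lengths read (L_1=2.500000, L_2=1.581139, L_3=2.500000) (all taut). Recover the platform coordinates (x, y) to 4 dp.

(4.5000, 3.0000)

circle eqns → linear via eq_j − eq_1; set k_j = A_j·A_j − L_j²
k_1 = 36.0000+25.0000−6.2500 = 54.7500
0.0000·x + 5.0000·y = k_1−k_2 = 15.0000
6.0000·x + 0.0000·y = k_1−k_3 = 27.0000
solve first two rows → x=4.5000, y=3.0000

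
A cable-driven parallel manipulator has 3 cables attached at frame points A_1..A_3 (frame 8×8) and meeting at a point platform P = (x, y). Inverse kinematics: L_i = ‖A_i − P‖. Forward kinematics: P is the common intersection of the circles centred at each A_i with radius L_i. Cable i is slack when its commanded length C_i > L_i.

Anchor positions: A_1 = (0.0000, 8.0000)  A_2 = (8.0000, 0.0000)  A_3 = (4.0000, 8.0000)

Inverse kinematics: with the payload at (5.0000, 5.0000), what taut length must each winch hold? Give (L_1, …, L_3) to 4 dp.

L_1: Δ = A_1−P = (-5.0000, 3.0000) → ‖Δ‖ = √34.0000 = 5.8310
L_2: Δ = A_2−P = (3.0000, -5.0000) → ‖Δ‖ = √34.0000 = 5.8310
L_3: Δ = A_3−P = (-1.0000, 3.0000) → ‖Δ‖ = √10.0000 = 3.1623

(5.8310, 5.8310, 3.1623)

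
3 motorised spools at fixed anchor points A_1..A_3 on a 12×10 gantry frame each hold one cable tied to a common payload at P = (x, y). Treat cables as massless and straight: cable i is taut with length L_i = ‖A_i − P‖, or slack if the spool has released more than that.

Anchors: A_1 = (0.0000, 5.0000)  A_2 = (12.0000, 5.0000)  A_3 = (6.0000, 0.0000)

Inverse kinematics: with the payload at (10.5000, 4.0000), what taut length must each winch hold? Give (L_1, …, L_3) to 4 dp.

cable 1: Δx=-10.5000, Δy=1.0000; L_1 = √(Δx²+Δy²) = 10.5475
cable 2: Δx=1.5000, Δy=1.0000; L_2 = √(Δx²+Δy²) = 1.8028
cable 3: Δx=-4.5000, Δy=-4.0000; L_3 = √(Δx²+Δy²) = 6.0208

(10.5475, 1.8028, 6.0208)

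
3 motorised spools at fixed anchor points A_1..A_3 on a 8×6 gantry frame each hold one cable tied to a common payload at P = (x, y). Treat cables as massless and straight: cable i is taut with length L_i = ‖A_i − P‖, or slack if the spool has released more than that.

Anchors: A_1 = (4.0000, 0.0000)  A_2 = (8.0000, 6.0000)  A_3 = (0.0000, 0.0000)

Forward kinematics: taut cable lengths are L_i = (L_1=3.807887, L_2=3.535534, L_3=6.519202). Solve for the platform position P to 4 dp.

circle eqns → linear via eq_j − eq_1; set k_j = A_j·A_j − L_j²
k_1 = 16.0000+0.0000−14.5000 = 1.5000
-8.0000·x − 12.0000·y = k_1−k_2 = -86.0000
8.0000·x + 0.0000·y = k_1−k_3 = 44.0000
solve first two rows → x=5.5000, y=3.5000

(5.5000, 3.5000)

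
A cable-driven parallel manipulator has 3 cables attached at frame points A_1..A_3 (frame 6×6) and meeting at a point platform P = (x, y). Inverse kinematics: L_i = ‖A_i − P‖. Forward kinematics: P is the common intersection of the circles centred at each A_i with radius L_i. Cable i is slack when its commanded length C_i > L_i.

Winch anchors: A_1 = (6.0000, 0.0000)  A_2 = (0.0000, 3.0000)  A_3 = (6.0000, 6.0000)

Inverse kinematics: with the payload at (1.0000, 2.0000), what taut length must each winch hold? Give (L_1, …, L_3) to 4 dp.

(5.3852, 1.4142, 6.4031)

L_1 = √((6.0000−1.0000)² + (0.0000−2.0000)²) = 5.3852
L_2 = √((0.0000−1.0000)² + (3.0000−2.0000)²) = 1.4142
L_3 = √((6.0000−1.0000)² + (6.0000−2.0000)²) = 6.4031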